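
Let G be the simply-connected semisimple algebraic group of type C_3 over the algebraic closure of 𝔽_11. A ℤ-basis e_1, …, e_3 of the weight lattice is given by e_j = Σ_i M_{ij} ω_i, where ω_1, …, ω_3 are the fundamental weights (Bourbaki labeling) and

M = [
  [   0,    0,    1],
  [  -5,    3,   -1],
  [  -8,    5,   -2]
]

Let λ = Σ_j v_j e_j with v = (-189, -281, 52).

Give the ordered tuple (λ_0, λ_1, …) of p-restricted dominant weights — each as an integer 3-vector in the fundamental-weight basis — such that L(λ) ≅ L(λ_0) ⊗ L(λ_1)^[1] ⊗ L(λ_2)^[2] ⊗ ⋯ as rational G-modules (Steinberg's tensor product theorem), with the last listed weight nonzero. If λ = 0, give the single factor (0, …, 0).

((8, 6, 3), (4, 4, 0))

Compute c_i = Σ_j M_{ij} v_j with v = (-189, -281, 52):
  c_1 = (0)·(-189) + (0)·(-281) + (1)·(52) = 52
  c_2 = (-5)·(-189) + (3)·(-281) + (-1)·(52) = 50
  c_3 = (-8)·(-189) + (5)·(-281) + (-2)·(52) = 3
Expand coordinatewise in base 11:
  c_1 = 52 = 8·11^0 + 4·11^1
  c_2 = 50 = 6·11^0 + 4·11^1
  c_3 = 3 = 3·11^0
Factor λ_0 = (8, 6, 3)
Factor λ_1 = (4, 4, 0)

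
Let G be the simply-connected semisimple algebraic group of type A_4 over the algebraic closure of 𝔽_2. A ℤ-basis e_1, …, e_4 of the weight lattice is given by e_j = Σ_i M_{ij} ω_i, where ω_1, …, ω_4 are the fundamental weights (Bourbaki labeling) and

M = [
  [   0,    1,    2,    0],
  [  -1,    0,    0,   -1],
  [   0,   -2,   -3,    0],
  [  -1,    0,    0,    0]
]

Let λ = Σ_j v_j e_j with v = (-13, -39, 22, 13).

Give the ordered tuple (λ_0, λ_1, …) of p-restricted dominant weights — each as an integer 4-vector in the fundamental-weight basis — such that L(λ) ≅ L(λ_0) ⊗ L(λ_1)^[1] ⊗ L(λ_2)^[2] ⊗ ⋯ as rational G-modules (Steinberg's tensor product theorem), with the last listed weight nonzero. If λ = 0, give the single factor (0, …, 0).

((1, 0, 0, 1), (0, 0, 0, 0), (1, 0, 1, 1), (0, 0, 1, 1))

Converting to the ω-basis (c_i = row i of M dotted with v = (-13, -39, 22, 13)):
  c_1 = (0)·(-13) + (1)·(-39) + (2)·(22) + (0)·(13) = 5
  c_2 = (-1)·(-13) + (0)·(-39) + (0)·(22) + (-1)·(13) = 0
  c_3 = (0)·(-13) + (-2)·(-39) + (-3)·(22) + (0)·(13) = 12
  c_4 = (-1)·(-13) + (0)·(-39) + (0)·(22) + (0)·(13) = 13
p = 2; digits c_i = Σ_j d_{ij}·2^j, 0 ≤ d_{ij} < 2:
  c_1 = 5 = 1·2^0 + 0·2^1 + 1·2^2
  c_2 = 0
  c_3 = 12 = 0·2^0 + 0·2^1 + 1·2^2 + 1·2^3
  c_4 = 13 = 1·2^0 + 0·2^1 + 1·2^2 + 1·2^3
Factor λ_0 = (1, 0, 0, 1)
Factor λ_1 = (0, 0, 0, 0)
Factor λ_2 = (1, 0, 1, 1)
Factor λ_3 = (0, 0, 1, 1)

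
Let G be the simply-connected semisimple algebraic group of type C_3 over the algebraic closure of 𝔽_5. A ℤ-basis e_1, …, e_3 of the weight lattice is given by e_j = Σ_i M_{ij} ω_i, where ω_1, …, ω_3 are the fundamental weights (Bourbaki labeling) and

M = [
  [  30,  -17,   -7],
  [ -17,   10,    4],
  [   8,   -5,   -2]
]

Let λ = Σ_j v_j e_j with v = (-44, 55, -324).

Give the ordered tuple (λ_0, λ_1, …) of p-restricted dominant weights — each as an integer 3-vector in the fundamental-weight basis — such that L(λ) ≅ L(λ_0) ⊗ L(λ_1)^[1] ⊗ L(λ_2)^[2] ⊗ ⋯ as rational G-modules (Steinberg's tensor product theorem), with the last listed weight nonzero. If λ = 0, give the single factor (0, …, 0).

Change of basis e → ω: c = M·v where v = (-44, 55, -324):
  c_1 = (30)·(-44) + (-17)·(55) + (-7)·(-324) = 13
  c_2 = (-17)·(-44) + 10·55 + (4)·(-324) = 2
  c_3 = (8)·(-44) + (-5)·(55) + (-2)·(-324) = 21
Writing each c_i in base p = 5:
  c_1 = 13 = 3·5^0 + 2·5^1
  c_2 = 2 = 2·5^0
  c_3 = 21 = 1·5^0 + 4·5^1
Factor λ_0 = (3, 2, 1)
Factor λ_1 = (2, 0, 4)

((3, 2, 1), (2, 0, 4))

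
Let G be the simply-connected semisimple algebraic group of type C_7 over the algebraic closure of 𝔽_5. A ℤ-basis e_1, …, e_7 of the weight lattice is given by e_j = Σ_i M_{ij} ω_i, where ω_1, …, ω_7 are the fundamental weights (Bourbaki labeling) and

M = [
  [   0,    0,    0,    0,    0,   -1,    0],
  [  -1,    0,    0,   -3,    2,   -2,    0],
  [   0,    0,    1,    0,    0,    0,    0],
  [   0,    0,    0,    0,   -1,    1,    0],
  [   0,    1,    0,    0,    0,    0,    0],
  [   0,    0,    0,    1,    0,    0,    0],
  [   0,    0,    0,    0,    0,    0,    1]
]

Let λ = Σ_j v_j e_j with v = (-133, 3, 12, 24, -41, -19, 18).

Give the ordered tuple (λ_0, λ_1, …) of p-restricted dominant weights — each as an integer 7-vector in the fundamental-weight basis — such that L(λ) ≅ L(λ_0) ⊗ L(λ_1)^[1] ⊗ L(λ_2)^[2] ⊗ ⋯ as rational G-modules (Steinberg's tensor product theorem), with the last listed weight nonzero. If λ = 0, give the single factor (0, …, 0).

((4, 2, 2, 2, 3, 4, 3), (3, 3, 2, 4, 0, 4, 3))

Change of basis e → ω: c = M·v where v = (-133, 3, 12, 24, -41, -19, 18):
  c_1 = (0)·(-133) + 0·3 + 0·12 + 0·24 + (0)·(-41) + (-1)·(-19) + 0·18 = 19
  c_2 = (-1)·(-133) + 0·3 + 0·12 + (-3)·(24) + (2)·(-41) + (-2)·(-19) + 0·18 = 17
  c_3 = (0)·(-133) + 0·3 + 1·12 + 0·24 + (0)·(-41) + (0)·(-19) + 0·18 = 12
  c_4 = (0)·(-133) + 0·3 + 0·12 + 0·24 + (-1)·(-41) + (1)·(-19) + 0·18 = 22
  c_5 = (0)·(-133) + 1·3 + 0·12 + 0·24 + (0)·(-41) + (0)·(-19) + 0·18 = 3
  c_6 = (0)·(-133) + 0·3 + 0·12 + 1·24 + (0)·(-41) + (0)·(-19) + 0·18 = 24
  c_7 = (0)·(-133) + 0·3 + 0·12 + 0·24 + (0)·(-41) + (0)·(-19) + 1·18 = 18
Expand coordinatewise in base 5:
  c_1 = 19 = 4·5^0 + 3·5^1
  c_2 = 17 = 2·5^0 + 3·5^1
  c_3 = 12 = 2·5^0 + 2·5^1
  c_4 = 22 = 2·5^0 + 4·5^1
  c_5 = 3 = 3·5^0
  c_6 = 24 = 4·5^0 + 4·5^1
  c_7 = 18 = 3·5^0 + 3·5^1
Factor λ_0 = (4, 2, 2, 2, 3, 4, 3)
Factor λ_1 = (3, 3, 2, 4, 0, 4, 3)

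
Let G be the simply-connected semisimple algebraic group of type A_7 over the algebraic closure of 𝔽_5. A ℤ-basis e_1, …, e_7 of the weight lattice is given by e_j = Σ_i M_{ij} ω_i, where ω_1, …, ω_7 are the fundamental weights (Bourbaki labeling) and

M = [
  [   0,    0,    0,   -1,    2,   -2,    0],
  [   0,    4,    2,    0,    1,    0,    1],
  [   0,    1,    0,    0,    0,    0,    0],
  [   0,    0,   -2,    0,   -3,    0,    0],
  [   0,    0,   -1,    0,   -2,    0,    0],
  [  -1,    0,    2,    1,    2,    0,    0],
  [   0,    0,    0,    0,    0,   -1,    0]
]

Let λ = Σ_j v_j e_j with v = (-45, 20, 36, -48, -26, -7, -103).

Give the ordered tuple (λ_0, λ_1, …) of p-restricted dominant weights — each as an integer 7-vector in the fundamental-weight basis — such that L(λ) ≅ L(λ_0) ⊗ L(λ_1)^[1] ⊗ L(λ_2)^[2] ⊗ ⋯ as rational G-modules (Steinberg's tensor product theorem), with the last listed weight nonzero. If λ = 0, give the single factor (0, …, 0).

Converting to the ω-basis (c_i = row i of M dotted with v = (-45, 20, 36, -48, -26, -7, -103)):
  c_1 = 0*-45 + 0*20 + 0*36 + -1*-48 + 2*-26 + -2*-7 + 0*-103 = 10
  c_2 = 0*-45 + 4*20 + 2*36 + 0*-48 + 1*-26 + 0*-7 + 1*-103 = 23
  c_3 = 0*-45 + 1*20 + 0*36 + 0*-48 + 0*-26 + 0*-7 + 0*-103 = 20
  c_4 = 0*-45 + 0*20 + -2*36 + 0*-48 + -3*-26 + 0*-7 + 0*-103 = 6
  c_5 = 0*-45 + 0*20 + -1*36 + 0*-48 + -2*-26 + 0*-7 + 0*-103 = 16
  c_6 = -1*-45 + 0*20 + 2*36 + 1*-48 + 2*-26 + 0*-7 + 0*-103 = 17
  c_7 = 0*-45 + 0*20 + 0*36 + 0*-48 + 0*-26 + -1*-7 + 0*-103 = 7
p = 5; digits c_i = Σ_j d_{ij}·5^j, 0 ≤ d_{ij} < 5:
  c_1 = 10 = 0·5^0 + 2·5^1
  c_2 = 23 = 3·5^0 + 4·5^1
  c_3 = 20 = 0·5^0 + 4·5^1
  c_4 = 6 = 1·5^0 + 1·5^1
  c_5 = 16 = 1·5^0 + 3·5^1
  c_6 = 17 = 2·5^0 + 3·5^1
  c_7 = 7 = 2·5^0 + 1·5^1
λ_0 = (0, 3, 0, 1, 1, 2, 2)
λ_1 = (2, 4, 4, 1, 3, 3, 1)

((0, 3, 0, 1, 1, 2, 2), (2, 4, 4, 1, 3, 3, 1))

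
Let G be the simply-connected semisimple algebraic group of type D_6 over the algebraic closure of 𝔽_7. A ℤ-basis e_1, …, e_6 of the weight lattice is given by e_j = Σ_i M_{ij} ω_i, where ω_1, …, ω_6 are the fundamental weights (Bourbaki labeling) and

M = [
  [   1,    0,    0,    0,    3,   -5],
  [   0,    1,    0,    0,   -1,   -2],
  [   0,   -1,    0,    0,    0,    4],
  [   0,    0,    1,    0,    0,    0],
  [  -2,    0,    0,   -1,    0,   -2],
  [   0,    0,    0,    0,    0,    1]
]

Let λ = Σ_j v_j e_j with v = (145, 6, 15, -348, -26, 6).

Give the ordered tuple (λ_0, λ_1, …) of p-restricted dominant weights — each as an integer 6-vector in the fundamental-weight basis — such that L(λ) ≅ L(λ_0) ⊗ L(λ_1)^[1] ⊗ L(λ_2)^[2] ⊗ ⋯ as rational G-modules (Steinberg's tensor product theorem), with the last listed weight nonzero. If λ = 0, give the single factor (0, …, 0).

((2, 6, 4, 1, 4, 6), (5, 2, 2, 2, 6, 0))

Compute c_i = Σ_j M_{ij} v_j with v = (145, 6, 15, -348, -26, 6):
  c_1 = 1*145 + 0*6 + 0*15 + 0*-348 + 3*-26 + -5*6 = 37
  c_2 = 0*145 + 1*6 + 0*15 + 0*-348 + -1*-26 + -2*6 = 20
  c_3 = 0*145 + -1*6 + 0*15 + 0*-348 + 0*-26 + 4*6 = 18
  c_4 = 0*145 + 0*6 + 1*15 + 0*-348 + 0*-26 + 0*6 = 15
  c_5 = -2*145 + 0*6 + 0*15 + -1*-348 + 0*-26 + -2*6 = 46
  c_6 = 0*145 + 0*6 + 0*15 + 0*-348 + 0*-26 + 1*6 = 6
Expand coordinatewise in base 7:
  c_1 = 37 = 2·7^0 + 5·7^1
  c_2 = 20 = 6·7^0 + 2·7^1
  c_3 = 18 = 4·7^0 + 2·7^1
  c_4 = 15 = 1·7^0 + 2·7^1
  c_5 = 46 = 4·7^0 + 6·7^1
  c_6 = 6 = 6·7^0
λ_0 = (2, 6, 4, 1, 4, 6)
λ_1 = (5, 2, 2, 2, 6, 0)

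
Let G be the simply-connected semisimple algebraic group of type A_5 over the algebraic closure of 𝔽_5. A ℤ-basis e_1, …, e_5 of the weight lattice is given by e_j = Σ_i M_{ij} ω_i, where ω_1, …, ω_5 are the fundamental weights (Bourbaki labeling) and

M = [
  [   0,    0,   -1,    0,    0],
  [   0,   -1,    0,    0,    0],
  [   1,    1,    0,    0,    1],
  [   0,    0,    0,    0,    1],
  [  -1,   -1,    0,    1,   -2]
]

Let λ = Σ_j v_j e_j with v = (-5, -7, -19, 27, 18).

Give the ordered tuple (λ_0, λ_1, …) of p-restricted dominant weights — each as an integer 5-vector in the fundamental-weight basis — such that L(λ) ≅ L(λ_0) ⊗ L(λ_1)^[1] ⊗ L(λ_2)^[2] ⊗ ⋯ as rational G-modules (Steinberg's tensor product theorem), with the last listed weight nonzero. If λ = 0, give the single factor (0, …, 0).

In the fundamental-weight basis, λ has coordinates c = M·v (v = (-5, -7, -19, 27, 18)):
  c_1 = (0)·(-5) + (0)·(-7) + (-1)·(-19) + 0·27 + 0·18 = 19
  c_2 = (0)·(-5) + (-1)·(-7) + (0)·(-19) + 0·27 + 0·18 = 7
  c_3 = (1)·(-5) + (1)·(-7) + (0)·(-19) + 0·27 + 1·18 = 6
  c_4 = (0)·(-5) + (0)·(-7) + (0)·(-19) + 0·27 + 1·18 = 18
  c_5 = (-1)·(-5) + (-1)·(-7) + (0)·(-19) + 1·27 + (-2)·(18) = 3
Expand coordinatewise in base 5:
  c_1 = 19 = 4·5^0 + 3·5^1
  c_2 = 7 = 2·5^0 + 1·5^1
  c_3 = 6 = 1·5^0 + 1·5^1
  c_4 = 18 = 3·5^0 + 3·5^1
  c_5 = 3 = 3·5^0
Factor λ_0 = (4, 2, 1, 3, 3)
Factor λ_1 = (3, 1, 1, 3, 0)

((4, 2, 1, 3, 3), (3, 1, 1, 3, 0))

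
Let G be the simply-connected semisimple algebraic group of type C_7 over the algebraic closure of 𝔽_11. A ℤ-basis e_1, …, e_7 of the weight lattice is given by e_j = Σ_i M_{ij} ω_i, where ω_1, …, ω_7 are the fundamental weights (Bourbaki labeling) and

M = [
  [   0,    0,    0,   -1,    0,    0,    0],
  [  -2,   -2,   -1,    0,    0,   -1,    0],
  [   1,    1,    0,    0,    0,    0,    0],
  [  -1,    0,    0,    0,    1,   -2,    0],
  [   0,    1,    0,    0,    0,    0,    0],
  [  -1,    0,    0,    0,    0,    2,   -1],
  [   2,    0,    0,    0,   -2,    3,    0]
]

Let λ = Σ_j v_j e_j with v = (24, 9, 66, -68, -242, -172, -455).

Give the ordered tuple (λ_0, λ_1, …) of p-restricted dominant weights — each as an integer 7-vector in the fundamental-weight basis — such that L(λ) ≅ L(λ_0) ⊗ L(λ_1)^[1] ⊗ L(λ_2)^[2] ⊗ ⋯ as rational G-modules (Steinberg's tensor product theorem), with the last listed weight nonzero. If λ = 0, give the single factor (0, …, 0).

((2, 7, 0, 1, 9, 10, 5), (6, 3, 3, 7, 0, 7, 1))

Converting to the ω-basis (c_i = row i of M dotted with v = (24, 9, 66, -68, -242, -172, -455)):
  c_1 = (0)·(24) + (0)·(9) + (0)·(66) + (-1)·(-68) + (0)·(-242) + (0)·(-172) + (0)·(-455) = 68
  c_2 = (-2)·(24) + (-2)·(9) + (-1)·(66) + (0)·(-68) + (0)·(-242) + (-1)·(-172) + (0)·(-455) = 40
  c_3 = (1)·(24) + (1)·(9) + (0)·(66) + (0)·(-68) + (0)·(-242) + (0)·(-172) + (0)·(-455) = 33
  c_4 = (-1)·(24) + (0)·(9) + (0)·(66) + (0)·(-68) + (1)·(-242) + (-2)·(-172) + (0)·(-455) = 78
  c_5 = (0)·(24) + (1)·(9) + (0)·(66) + (0)·(-68) + (0)·(-242) + (0)·(-172) + (0)·(-455) = 9
  c_6 = (-1)·(24) + (0)·(9) + (0)·(66) + (0)·(-68) + (0)·(-242) + (2)·(-172) + (-1)·(-455) = 87
  c_7 = (2)·(24) + (0)·(9) + (0)·(66) + (0)·(-68) + (-2)·(-242) + (3)·(-172) + (0)·(-455) = 16
Base-11 expansion of each c_i:
  c_1 = 68 = 2·11^0 + 6·11^1
  c_2 = 40 = 7·11^0 + 3·11^1
  c_3 = 33 = 0·11^0 + 3·11^1
  c_4 = 78 = 1·11^0 + 7·11^1
  c_5 = 9 = 9·11^0
  c_6 = 87 = 10·11^0 + 7·11^1
  c_7 = 16 = 5·11^0 + 1·11^1
λ_0 = (2, 7, 0, 1, 9, 10, 5)
λ_1 = (6, 3, 3, 7, 0, 7, 1)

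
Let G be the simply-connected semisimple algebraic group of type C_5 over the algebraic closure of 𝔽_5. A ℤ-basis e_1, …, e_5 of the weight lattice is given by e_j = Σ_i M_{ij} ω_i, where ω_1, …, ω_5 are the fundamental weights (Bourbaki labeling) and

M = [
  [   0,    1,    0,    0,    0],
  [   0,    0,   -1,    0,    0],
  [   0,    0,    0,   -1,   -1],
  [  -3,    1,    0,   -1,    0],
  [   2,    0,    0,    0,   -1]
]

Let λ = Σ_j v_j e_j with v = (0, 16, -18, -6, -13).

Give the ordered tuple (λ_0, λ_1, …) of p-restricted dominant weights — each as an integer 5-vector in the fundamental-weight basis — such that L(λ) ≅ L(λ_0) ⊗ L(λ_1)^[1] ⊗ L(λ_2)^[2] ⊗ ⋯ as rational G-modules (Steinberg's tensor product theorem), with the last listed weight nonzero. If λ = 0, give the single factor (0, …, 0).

((1, 3, 4, 2, 3), (3, 3, 3, 4, 2))

Compute c_i = Σ_j M_{ij} v_j with v = (0, 16, -18, -6, -13):
  c_1 = 0·0 + 1·16 + (0)·(-18) + (0)·(-6) + (0)·(-13) = 16
  c_2 = 0·0 + 0·16 + (-1)·(-18) + (0)·(-6) + (0)·(-13) = 18
  c_3 = 0·0 + 0·16 + (0)·(-18) + (-1)·(-6) + (-1)·(-13) = 19
  c_4 = (-3)·(0) + 1·16 + (0)·(-18) + (-1)·(-6) + (0)·(-13) = 22
  c_5 = 2·0 + 0·16 + (0)·(-18) + (0)·(-6) + (-1)·(-13) = 13
p = 5; digits c_i = Σ_j d_{ij}·5^j, 0 ≤ d_{ij} < 5:
  c_1 = 16 = 1·5^0 + 3·5^1
  c_2 = 18 = 3·5^0 + 3·5^1
  c_3 = 19 = 4·5^0 + 3·5^1
  c_4 = 22 = 2·5^0 + 4·5^1
  c_5 = 13 = 3·5^0 + 2·5^1
p-restricted factor λ_0 = (1, 3, 4, 2, 3)
p-restricted factor λ_1 = (3, 3, 3, 4, 2)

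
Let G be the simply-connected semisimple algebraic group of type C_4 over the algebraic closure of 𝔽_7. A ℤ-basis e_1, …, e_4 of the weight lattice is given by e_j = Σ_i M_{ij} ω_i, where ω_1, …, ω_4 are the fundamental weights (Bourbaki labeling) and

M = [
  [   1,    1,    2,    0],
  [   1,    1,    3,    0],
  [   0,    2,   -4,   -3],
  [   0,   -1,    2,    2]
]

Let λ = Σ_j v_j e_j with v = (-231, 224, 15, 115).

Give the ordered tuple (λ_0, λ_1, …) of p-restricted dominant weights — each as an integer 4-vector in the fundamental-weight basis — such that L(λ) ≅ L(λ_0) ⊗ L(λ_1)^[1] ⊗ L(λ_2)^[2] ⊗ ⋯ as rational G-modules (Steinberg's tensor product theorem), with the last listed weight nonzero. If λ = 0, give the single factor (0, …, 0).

Converting to the ω-basis (c_i = row i of M dotted with v = (-231, 224, 15, 115)):
  c_1 = (1)·(-231) + 1·224 + 2·15 + 0·115 = 23
  c_2 = (1)·(-231) + 1·224 + 3·15 + 0·115 = 38
  c_3 = (0)·(-231) + 2·224 + (-4)·(15) + (-3)·(115) = 43
  c_4 = (0)·(-231) + (-1)·(224) + 2·15 + 2·115 = 36
Expand coordinatewise in base 7:
  c_1 = 23 = 2·7^0 + 3·7^1
  c_2 = 38 = 3·7^0 + 5·7^1
  c_3 = 43 = 1·7^0 + 6·7^1
  c_4 = 36 = 1·7^0 + 5·7^1
Factor λ_0 = (2, 3, 1, 1)
Factor λ_1 = (3, 5, 6, 5)

((2, 3, 1, 1), (3, 5, 6, 5))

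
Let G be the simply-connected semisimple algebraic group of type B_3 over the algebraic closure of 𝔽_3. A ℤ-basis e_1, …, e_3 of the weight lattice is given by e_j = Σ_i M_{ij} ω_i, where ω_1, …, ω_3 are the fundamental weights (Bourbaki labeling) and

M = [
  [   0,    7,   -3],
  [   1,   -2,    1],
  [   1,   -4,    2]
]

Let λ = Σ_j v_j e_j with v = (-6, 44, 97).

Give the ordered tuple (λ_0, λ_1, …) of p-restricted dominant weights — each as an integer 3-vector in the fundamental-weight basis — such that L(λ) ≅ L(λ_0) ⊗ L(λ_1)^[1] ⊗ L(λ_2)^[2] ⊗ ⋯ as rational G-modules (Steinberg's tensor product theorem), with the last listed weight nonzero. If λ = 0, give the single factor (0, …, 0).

((2, 0, 0), (2, 1, 1), (1, 0, 1))

Change of basis e → ω: c = M·v where v = (-6, 44, 97):
  c_1 = 0*-6 + 7*44 + -3*97 = 17
  c_2 = 1*-6 + -2*44 + 1*97 = 3
  c_3 = 1*-6 + -4*44 + 2*97 = 12
Writing each c_i in base p = 3:
  c_1 = 17 = 2·3^0 + 2·3^1 + 1·3^2
  c_2 = 3 = 0·3^0 + 1·3^1
  c_3 = 12 = 0·3^0 + 1·3^1 + 1·3^2
Factor λ_0 = (2, 0, 0)
Factor λ_1 = (2, 1, 1)
Factor λ_2 = (1, 0, 1)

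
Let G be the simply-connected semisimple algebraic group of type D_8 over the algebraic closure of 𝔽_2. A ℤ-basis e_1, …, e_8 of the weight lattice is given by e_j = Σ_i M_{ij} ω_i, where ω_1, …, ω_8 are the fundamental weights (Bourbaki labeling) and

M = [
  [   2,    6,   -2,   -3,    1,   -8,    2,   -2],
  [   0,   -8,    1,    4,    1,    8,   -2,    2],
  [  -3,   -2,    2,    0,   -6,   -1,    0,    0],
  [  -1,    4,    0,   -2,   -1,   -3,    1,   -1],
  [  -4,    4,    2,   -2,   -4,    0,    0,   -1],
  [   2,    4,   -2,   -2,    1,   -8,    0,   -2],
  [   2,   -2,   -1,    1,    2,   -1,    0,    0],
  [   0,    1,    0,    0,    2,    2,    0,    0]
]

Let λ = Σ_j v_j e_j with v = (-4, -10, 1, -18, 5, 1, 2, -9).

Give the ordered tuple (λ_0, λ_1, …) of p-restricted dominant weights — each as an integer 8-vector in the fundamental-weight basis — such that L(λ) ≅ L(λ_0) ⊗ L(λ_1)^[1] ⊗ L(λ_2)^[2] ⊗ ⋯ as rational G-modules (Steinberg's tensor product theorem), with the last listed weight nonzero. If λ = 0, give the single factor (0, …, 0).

In the fundamental-weight basis, λ has coordinates c = M·v (v = (-4, -10, 1, -18, 5, 1, 2, -9)):
  c_1 = (2)·(-4) + (6)·(-10) + (-2)·(1) + (-3)·(-18) + 1·5 + (-8)·(1) + 2·2 + (-2)·(-9) = 3
  c_2 = (0)·(-4) + (-8)·(-10) + 1·1 + (4)·(-18) + 1·5 + 8·1 + (-2)·(2) + (2)·(-9) = 0
  c_3 = (-3)·(-4) + (-2)·(-10) + 2·1 + (0)·(-18) + (-6)·(5) + (-1)·(1) + 0·2 + (0)·(-9) = 3
  c_4 = (-1)·(-4) + (4)·(-10) + 0·1 + (-2)·(-18) + (-1)·(5) + (-3)·(1) + 1·2 + (-1)·(-9) = 3
  c_5 = (-4)·(-4) + (4)·(-10) + 2·1 + (-2)·(-18) + (-4)·(5) + 0·1 + 0·2 + (-1)·(-9) = 3
  c_6 = (2)·(-4) + (4)·(-10) + (-2)·(1) + (-2)·(-18) + 1·5 + (-8)·(1) + 0·2 + (-2)·(-9) = 1
  c_7 = (2)·(-4) + (-2)·(-10) + (-1)·(1) + (1)·(-18) + 2·5 + (-1)·(1) + 0·2 + (0)·(-9) = 2
  c_8 = (0)·(-4) + (1)·(-10) + 0·1 + (0)·(-18) + 2·5 + 2·1 + 0·2 + (0)·(-9) = 2
Base-2 expansion of each c_i:
  c_1 = 3 = 1·2^0 + 1·2^1
  c_2 = 0
  c_3 = 3 = 1·2^0 + 1·2^1
  c_4 = 3 = 1·2^0 + 1·2^1
  c_5 = 3 = 1·2^0 + 1·2^1
  c_6 = 1 = 1·2^0
  c_7 = 2 = 0·2^0 + 1·2^1
  c_8 = 2 = 0·2^0 + 1·2^1
λ_0 = (1, 0, 1, 1, 1, 1, 0, 0)
λ_1 = (1, 0, 1, 1, 1, 0, 1, 1)

((1, 0, 1, 1, 1, 1, 0, 0), (1, 0, 1, 1, 1, 0, 1, 1))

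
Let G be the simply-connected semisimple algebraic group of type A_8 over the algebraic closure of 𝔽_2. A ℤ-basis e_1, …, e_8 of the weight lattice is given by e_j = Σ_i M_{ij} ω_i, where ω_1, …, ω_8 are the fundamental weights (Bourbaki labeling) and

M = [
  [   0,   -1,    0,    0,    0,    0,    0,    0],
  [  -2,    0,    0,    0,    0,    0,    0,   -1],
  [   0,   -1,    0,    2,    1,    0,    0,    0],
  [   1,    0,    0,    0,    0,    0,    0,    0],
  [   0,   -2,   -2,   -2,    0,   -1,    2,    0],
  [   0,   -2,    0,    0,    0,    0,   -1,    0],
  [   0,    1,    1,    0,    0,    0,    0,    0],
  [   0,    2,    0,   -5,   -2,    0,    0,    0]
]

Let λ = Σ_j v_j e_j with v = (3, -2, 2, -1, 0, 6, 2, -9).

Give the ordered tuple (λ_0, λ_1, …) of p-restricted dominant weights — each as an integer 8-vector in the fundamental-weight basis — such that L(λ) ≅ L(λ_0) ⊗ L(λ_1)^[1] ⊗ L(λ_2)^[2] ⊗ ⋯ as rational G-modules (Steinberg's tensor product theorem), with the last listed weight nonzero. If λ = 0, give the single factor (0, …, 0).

ω-coordinates c = M·v, v = (3, -2, 2, -1, 0, 6, 2, -9):
  c_1 = 0·3 + (-1)·(-2) + 0·2 + (0)·(-1) + 0·0 + 0·6 + 0·2 + (0)·(-9) = 2
  c_2 = (-2)·(3) + (0)·(-2) + 0·2 + (0)·(-1) + 0·0 + 0·6 + 0·2 + (-1)·(-9) = 3
  c_3 = 0·3 + (-1)·(-2) + 0·2 + (2)·(-1) + 1·0 + 0·6 + 0·2 + (0)·(-9) = 0
  c_4 = 1·3 + (0)·(-2) + 0·2 + (0)·(-1) + 0·0 + 0·6 + 0·2 + (0)·(-9) = 3
  c_5 = 0·3 + (-2)·(-2) + (-2)·(2) + (-2)·(-1) + 0·0 + (-1)·(6) + 2·2 + (0)·(-9) = 0
  c_6 = 0·3 + (-2)·(-2) + 0·2 + (0)·(-1) + 0·0 + 0·6 + (-1)·(2) + (0)·(-9) = 2
  c_7 = 0·3 + (1)·(-2) + 1·2 + (0)·(-1) + 0·0 + 0·6 + 0·2 + (0)·(-9) = 0
  c_8 = 0·3 + (2)·(-2) + 0·2 + (-5)·(-1) + (-2)·(0) + 0·6 + 0·2 + (0)·(-9) = 1
Base-2 expansion of each c_i:
  c_1 = 2 = 0·2^0 + 1·2^1
  c_2 = 3 = 1·2^0 + 1·2^1
  c_3 = 0
  c_4 = 3 = 1·2^0 + 1·2^1
  c_5 = 0
  c_6 = 2 = 0·2^0 + 1·2^1
  c_7 = 0
  c_8 = 1 = 1·2^0
Factor λ_0 = (0, 1, 0, 1, 0, 0, 0, 1)
Factor λ_1 = (1, 1, 0, 1, 0, 1, 0, 0)

((0, 1, 0, 1, 0, 0, 0, 1), (1, 1, 0, 1, 0, 1, 0, 0))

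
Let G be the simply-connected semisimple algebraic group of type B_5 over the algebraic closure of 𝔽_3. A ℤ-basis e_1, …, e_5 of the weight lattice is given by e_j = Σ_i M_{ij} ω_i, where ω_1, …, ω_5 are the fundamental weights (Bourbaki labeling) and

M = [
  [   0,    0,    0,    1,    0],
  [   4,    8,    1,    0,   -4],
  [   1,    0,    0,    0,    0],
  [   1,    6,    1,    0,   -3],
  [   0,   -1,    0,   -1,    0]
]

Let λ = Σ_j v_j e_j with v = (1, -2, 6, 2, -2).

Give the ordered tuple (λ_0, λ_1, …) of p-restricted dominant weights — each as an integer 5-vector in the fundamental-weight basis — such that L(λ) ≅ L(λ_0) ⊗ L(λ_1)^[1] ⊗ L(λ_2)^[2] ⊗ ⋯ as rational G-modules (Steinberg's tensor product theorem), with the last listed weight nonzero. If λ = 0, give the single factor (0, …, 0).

((2, 2, 1, 1, 0),)

Change of basis e → ω: c = M·v where v = (1, -2, 6, 2, -2):
  c_1 = 0*1 + 0*-2 + 0*6 + 1*2 + 0*-2 = 2
  c_2 = 4*1 + 8*-2 + 1*6 + 0*2 + -4*-2 = 2
  c_3 = 1*1 + 0*-2 + 0*6 + 0*2 + 0*-2 = 1
  c_4 = 1*1 + 6*-2 + 1*6 + 0*2 + -3*-2 = 1
  c_5 = 0*1 + -1*-2 + 0*6 + -1*2 + 0*-2 = 0
Expand coordinatewise in base 3:
  c_1 = 2 = 2·3^0
  c_2 = 2 = 2·3^0
  c_3 = 1 = 1·3^0
  c_4 = 1 = 1·3^0
  c_5 = 0
λ_0 = (2, 2, 1, 1, 0)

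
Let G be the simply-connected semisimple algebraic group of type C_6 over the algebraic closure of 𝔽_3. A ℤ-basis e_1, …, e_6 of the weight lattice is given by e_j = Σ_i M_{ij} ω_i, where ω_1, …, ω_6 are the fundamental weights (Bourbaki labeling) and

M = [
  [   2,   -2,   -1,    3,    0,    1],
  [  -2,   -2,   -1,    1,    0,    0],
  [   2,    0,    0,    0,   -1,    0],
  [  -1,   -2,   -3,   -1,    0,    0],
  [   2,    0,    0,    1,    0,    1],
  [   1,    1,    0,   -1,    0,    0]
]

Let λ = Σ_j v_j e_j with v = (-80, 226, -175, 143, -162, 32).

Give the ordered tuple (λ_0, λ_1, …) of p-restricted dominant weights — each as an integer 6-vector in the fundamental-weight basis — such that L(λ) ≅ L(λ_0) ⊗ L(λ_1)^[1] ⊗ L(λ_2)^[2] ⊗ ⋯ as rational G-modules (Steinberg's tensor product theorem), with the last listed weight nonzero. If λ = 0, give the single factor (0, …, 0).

((0, 2, 2, 1, 0, 0), (2, 2, 0, 0, 2, 1), (2, 2, 0, 1, 1, 0))

Converting to the ω-basis (c_i = row i of M dotted with v = (-80, 226, -175, 143, -162, 32)):
  c_1 = 2*-80 + -2*226 + -1*-175 + 3*143 + 0*-162 + 1*32 = 24
  c_2 = -2*-80 + -2*226 + -1*-175 + 1*143 + 0*-162 + 0*32 = 26
  c_3 = 2*-80 + 0*226 + 0*-175 + 0*143 + -1*-162 + 0*32 = 2
  c_4 = -1*-80 + -2*226 + -3*-175 + -1*143 + 0*-162 + 0*32 = 10
  c_5 = 2*-80 + 0*226 + 0*-175 + 1*143 + 0*-162 + 1*32 = 15
  c_6 = 1*-80 + 1*226 + 0*-175 + -1*143 + 0*-162 + 0*32 = 3
Base-3 expansion of each c_i:
  c_1 = 24 = 0·3^0 + 2·3^1 + 2·3^2
  c_2 = 26 = 2·3^0 + 2·3^1 + 2·3^2
  c_3 = 2 = 2·3^0
  c_4 = 10 = 1·3^0 + 0·3^1 + 1·3^2
  c_5 = 15 = 0·3^0 + 2·3^1 + 1·3^2
  c_6 = 3 = 0·3^0 + 1·3^1
λ_0 = (0, 2, 2, 1, 0, 0)
λ_1 = (2, 2, 0, 0, 2, 1)
λ_2 = (2, 2, 0, 1, 1, 0)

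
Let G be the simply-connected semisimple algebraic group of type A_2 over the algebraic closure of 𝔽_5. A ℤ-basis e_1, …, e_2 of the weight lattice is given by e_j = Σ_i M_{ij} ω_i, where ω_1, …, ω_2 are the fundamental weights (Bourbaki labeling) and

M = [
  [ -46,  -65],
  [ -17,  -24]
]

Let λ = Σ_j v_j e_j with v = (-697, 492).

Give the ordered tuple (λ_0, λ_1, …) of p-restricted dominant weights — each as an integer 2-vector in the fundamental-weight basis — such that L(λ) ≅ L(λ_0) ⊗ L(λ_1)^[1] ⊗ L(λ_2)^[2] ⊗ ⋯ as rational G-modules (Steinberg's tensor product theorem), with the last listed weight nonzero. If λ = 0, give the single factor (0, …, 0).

Compute c_i = Σ_j M_{ij} v_j with v = (-697, 492):
  c_1 = (-46)·(-697) + (-65)·(492) = 82
  c_2 = (-17)·(-697) + (-24)·(492) = 41
p = 5; digits c_i = Σ_j d_{ij}·5^j, 0 ≤ d_{ij} < 5:
  c_1 = 82 = 2·5^0 + 1·5^1 + 3·5^2
  c_2 = 41 = 1·5^0 + 3·5^1 + 1·5^2
p-restricted factor λ_0 = (2, 1)
p-restricted factor λ_1 = (1, 3)
p-restricted factor λ_2 = (3, 1)

((2, 1), (1, 3), (3, 1))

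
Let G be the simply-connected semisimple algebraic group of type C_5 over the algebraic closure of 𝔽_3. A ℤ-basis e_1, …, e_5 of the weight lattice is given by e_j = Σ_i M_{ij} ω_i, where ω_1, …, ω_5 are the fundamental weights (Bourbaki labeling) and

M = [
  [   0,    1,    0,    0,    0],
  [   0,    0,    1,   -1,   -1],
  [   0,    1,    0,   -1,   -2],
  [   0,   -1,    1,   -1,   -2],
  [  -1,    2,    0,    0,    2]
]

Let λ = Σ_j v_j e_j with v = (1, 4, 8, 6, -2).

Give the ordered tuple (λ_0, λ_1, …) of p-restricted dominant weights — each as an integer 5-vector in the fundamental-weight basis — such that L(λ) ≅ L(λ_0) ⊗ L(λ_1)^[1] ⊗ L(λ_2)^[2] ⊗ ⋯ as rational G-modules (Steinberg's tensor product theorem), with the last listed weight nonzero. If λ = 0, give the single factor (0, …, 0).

((1, 1, 2, 2, 0), (1, 1, 0, 0, 1))

In the fundamental-weight basis, λ has coordinates c = M·v (v = (1, 4, 8, 6, -2)):
  c_1 = 0·1 + 1·4 + 0·8 + 0·6 + (0)·(-2) = 4
  c_2 = 0·1 + 0·4 + 1·8 + (-1)·(6) + (-1)·(-2) = 4
  c_3 = 0·1 + 1·4 + 0·8 + (-1)·(6) + (-2)·(-2) = 2
  c_4 = 0·1 + (-1)·(4) + 1·8 + (-1)·(6) + (-2)·(-2) = 2
  c_5 = (-1)·(1) + 2·4 + 0·8 + 0·6 + (2)·(-2) = 3
Expand coordinatewise in base 3:
  c_1 = 4 = 1·3^0 + 1·3^1
  c_2 = 4 = 1·3^0 + 1·3^1
  c_3 = 2 = 2·3^0
  c_4 = 2 = 2·3^0
  c_5 = 3 = 0·3^0 + 1·3^1
p-restricted factor λ_0 = (1, 1, 2, 2, 0)
p-restricted factor λ_1 = (1, 1, 0, 0, 1)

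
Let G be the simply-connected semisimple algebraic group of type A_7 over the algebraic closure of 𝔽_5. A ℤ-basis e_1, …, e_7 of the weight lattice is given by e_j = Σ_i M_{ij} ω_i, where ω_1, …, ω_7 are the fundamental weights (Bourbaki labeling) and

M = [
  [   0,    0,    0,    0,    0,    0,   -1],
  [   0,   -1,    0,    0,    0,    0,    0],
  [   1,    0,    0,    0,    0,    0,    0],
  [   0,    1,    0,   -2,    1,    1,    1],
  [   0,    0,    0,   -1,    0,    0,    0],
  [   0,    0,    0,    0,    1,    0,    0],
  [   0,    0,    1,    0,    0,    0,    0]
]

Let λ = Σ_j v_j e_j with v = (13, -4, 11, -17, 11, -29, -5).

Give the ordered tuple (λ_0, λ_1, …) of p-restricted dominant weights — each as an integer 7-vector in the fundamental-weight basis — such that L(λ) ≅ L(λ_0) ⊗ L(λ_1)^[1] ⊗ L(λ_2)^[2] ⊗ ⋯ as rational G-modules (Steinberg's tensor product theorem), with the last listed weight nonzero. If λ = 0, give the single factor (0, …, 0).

((0, 4, 3, 2, 2, 1, 1), (1, 0, 2, 1, 3, 2, 2))

Compute c_i = Σ_j M_{ij} v_j with v = (13, -4, 11, -17, 11, -29, -5):
  c_1 = 0·13 + (0)·(-4) + 0·11 + (0)·(-17) + 0·11 + (0)·(-29) + (-1)·(-5) = 5
  c_2 = 0·13 + (-1)·(-4) + 0·11 + (0)·(-17) + 0·11 + (0)·(-29) + (0)·(-5) = 4
  c_3 = 1·13 + (0)·(-4) + 0·11 + (0)·(-17) + 0·11 + (0)·(-29) + (0)·(-5) = 13
  c_4 = 0·13 + (1)·(-4) + 0·11 + (-2)·(-17) + 1·11 + (1)·(-29) + (1)·(-5) = 7
  c_5 = 0·13 + (0)·(-4) + 0·11 + (-1)·(-17) + 0·11 + (0)·(-29) + (0)·(-5) = 17
  c_6 = 0·13 + (0)·(-4) + 0·11 + (0)·(-17) + 1·11 + (0)·(-29) + (0)·(-5) = 11
  c_7 = 0·13 + (0)·(-4) + 1·11 + (0)·(-17) + 0·11 + (0)·(-29) + (0)·(-5) = 11
Expand coordinatewise in base 5:
  c_1 = 5 = 0·5^0 + 1·5^1
  c_2 = 4 = 4·5^0
  c_3 = 13 = 3·5^0 + 2·5^1
  c_4 = 7 = 2·5^0 + 1·5^1
  c_5 = 17 = 2·5^0 + 3·5^1
  c_6 = 11 = 1·5^0 + 2·5^1
  c_7 = 11 = 1·5^0 + 2·5^1
p-restricted factor λ_0 = (0, 4, 3, 2, 2, 1, 1)
p-restricted factor λ_1 = (1, 0, 2, 1, 3, 2, 2)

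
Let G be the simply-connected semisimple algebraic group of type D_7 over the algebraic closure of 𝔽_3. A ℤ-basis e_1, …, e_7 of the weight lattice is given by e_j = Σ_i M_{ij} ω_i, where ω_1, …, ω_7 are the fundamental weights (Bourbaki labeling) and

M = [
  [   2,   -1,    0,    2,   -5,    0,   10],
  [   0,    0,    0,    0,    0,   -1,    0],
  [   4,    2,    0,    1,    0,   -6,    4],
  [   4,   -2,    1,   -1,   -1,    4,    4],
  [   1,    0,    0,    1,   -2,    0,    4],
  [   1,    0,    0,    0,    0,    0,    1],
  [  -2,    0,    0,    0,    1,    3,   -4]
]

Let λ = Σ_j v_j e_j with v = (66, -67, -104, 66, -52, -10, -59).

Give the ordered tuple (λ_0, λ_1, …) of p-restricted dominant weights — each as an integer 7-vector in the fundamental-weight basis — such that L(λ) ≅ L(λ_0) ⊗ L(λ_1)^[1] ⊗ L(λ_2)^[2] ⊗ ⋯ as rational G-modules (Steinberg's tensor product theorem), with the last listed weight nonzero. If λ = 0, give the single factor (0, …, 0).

Compute c_i = Σ_j M_{ij} v_j with v = (66, -67, -104, 66, -52, -10, -59):
  c_1 = 2·66 + (-1)·(-67) + (0)·(-104) + 2·66 + (-5)·(-52) + (0)·(-10) + (10)·(-59) = 1
  c_2 = 0·66 + (0)·(-67) + (0)·(-104) + 0·66 + (0)·(-52) + (-1)·(-10) + (0)·(-59) = 10
  c_3 = 4·66 + (2)·(-67) + (0)·(-104) + 1·66 + (0)·(-52) + (-6)·(-10) + (4)·(-59) = 20
  c_4 = 4·66 + (-2)·(-67) + (1)·(-104) + (-1)·(66) + (-1)·(-52) + (4)·(-10) + (4)·(-59) = 4
  c_5 = 1·66 + (0)·(-67) + (0)·(-104) + 1·66 + (-2)·(-52) + (0)·(-10) + (4)·(-59) = 0
  c_6 = 1·66 + (0)·(-67) + (0)·(-104) + 0·66 + (0)·(-52) + (0)·(-10) + (1)·(-59) = 7
  c_7 = (-2)·(66) + (0)·(-67) + (0)·(-104) + 0·66 + (1)·(-52) + (3)·(-10) + (-4)·(-59) = 22
Base-3 expansion of each c_i:
  c_1 = 1 = 1·3^0
  c_2 = 10 = 1·3^0 + 0·3^1 + 1·3^2
  c_3 = 20 = 2·3^0 + 0·3^1 + 2·3^2
  c_4 = 4 = 1·3^0 + 1·3^1
  c_5 = 0
  c_6 = 7 = 1·3^0 + 2·3^1
  c_7 = 22 = 1·3^0 + 1·3^1 + 2·3^2
Factor λ_0 = (1, 1, 2, 1, 0, 1, 1)
Factor λ_1 = (0, 0, 0, 1, 0, 2, 1)
Factor λ_2 = (0, 1, 2, 0, 0, 0, 2)

((1, 1, 2, 1, 0, 1, 1), (0, 0, 0, 1, 0, 2, 1), (0, 1, 2, 0, 0, 0, 2))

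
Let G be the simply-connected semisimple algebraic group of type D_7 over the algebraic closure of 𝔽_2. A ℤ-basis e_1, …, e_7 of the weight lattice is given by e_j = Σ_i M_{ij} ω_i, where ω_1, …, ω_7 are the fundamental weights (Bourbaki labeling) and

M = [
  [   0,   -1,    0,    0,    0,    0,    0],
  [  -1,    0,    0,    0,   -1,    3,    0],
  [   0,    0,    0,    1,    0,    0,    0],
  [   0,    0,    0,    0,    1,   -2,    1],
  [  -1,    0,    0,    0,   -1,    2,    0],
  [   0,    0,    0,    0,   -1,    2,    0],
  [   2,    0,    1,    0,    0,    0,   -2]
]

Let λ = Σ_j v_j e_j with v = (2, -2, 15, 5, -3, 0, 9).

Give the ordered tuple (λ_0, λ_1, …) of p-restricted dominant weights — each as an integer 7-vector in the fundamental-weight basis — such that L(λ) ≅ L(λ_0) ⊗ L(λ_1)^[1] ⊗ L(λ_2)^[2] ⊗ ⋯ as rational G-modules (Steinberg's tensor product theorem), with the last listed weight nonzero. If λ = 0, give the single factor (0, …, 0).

((0, 1, 1, 0, 1, 1, 1), (1, 0, 0, 1, 0, 1, 0), (0, 0, 1, 1, 0, 0, 0))

Change of basis e → ω: c = M·v where v = (2, -2, 15, 5, -3, 0, 9):
  c_1 = (0)·(2) + (-1)·(-2) + (0)·(15) + (0)·(5) + (0)·(-3) + (0)·(0) + (0)·(9) = 2
  c_2 = (-1)·(2) + (0)·(-2) + (0)·(15) + (0)·(5) + (-1)·(-3) + (3)·(0) + (0)·(9) = 1
  c_3 = (0)·(2) + (0)·(-2) + (0)·(15) + (1)·(5) + (0)·(-3) + (0)·(0) + (0)·(9) = 5
  c_4 = (0)·(2) + (0)·(-2) + (0)·(15) + (0)·(5) + (1)·(-3) + (-2)·(0) + (1)·(9) = 6
  c_5 = (-1)·(2) + (0)·(-2) + (0)·(15) + (0)·(5) + (-1)·(-3) + (2)·(0) + (0)·(9) = 1
  c_6 = (0)·(2) + (0)·(-2) + (0)·(15) + (0)·(5) + (-1)·(-3) + (2)·(0) + (0)·(9) = 3
  c_7 = (2)·(2) + (0)·(-2) + (1)·(15) + (0)·(5) + (0)·(-3) + (0)·(0) + (-2)·(9) = 1
Writing each c_i in base p = 2:
  c_1 = 2 = 0·2^0 + 1·2^1
  c_2 = 1 = 1·2^0
  c_3 = 5 = 1·2^0 + 0·2^1 + 1·2^2
  c_4 = 6 = 0·2^0 + 1·2^1 + 1·2^2
  c_5 = 1 = 1·2^0
  c_6 = 3 = 1·2^0 + 1·2^1
  c_7 = 1 = 1·2^0
λ_0 = (0, 1, 1, 0, 1, 1, 1)
λ_1 = (1, 0, 0, 1, 0, 1, 0)
λ_2 = (0, 0, 1, 1, 0, 0, 0)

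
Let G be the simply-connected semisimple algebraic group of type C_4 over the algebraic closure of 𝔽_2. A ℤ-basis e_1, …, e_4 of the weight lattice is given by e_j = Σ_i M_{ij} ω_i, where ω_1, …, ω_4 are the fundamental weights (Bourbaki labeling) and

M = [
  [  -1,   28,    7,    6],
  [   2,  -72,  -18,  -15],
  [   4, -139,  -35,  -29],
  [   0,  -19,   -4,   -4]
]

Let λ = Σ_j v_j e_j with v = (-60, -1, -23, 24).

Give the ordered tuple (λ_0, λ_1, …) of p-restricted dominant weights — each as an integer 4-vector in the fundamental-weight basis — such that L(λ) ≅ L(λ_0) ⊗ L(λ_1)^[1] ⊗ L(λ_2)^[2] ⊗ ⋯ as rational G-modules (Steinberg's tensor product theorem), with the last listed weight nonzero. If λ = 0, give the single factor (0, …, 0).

((1, 0, 0, 1), (1, 1, 0, 1), (1, 1, 0, 1), (1, 0, 1, 1))

Change of basis e → ω: c = M·v where v = (-60, -1, -23, 24):
  c_1 = (-1)·(-60) + (28)·(-1) + (7)·(-23) + (6)·(24) = 15
  c_2 = (2)·(-60) + (-72)·(-1) + (-18)·(-23) + (-15)·(24) = 6
  c_3 = (4)·(-60) + (-139)·(-1) + (-35)·(-23) + (-29)·(24) = 8
  c_4 = (0)·(-60) + (-19)·(-1) + (-4)·(-23) + (-4)·(24) = 15
Base-2 expansion of each c_i:
  c_1 = 15 = 1·2^0 + 1·2^1 + 1·2^2 + 1·2^3
  c_2 = 6 = 0·2^0 + 1·2^1 + 1·2^2
  c_3 = 8 = 0·2^0 + 0·2^1 + 0·2^2 + 1·2^3
  c_4 = 15 = 1·2^0 + 1·2^1 + 1·2^2 + 1·2^3
p-restricted factor λ_0 = (1, 0, 0, 1)
p-restricted factor λ_1 = (1, 1, 0, 1)
p-restricted factor λ_2 = (1, 1, 0, 1)
p-restricted factor λ_3 = (1, 0, 1, 1)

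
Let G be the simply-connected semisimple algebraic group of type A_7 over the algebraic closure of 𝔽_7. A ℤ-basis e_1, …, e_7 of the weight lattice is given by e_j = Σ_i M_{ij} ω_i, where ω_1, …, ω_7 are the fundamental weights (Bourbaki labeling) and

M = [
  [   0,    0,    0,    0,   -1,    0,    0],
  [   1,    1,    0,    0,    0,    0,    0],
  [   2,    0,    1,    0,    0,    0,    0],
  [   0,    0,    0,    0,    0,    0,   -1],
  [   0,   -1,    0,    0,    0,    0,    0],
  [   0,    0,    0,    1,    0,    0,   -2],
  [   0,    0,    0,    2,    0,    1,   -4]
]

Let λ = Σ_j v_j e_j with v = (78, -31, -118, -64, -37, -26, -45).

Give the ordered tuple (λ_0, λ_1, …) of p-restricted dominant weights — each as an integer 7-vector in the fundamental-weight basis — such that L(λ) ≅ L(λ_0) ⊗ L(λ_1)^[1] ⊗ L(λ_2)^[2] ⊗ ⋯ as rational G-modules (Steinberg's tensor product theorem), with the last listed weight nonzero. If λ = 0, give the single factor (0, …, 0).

((2, 5, 3, 3, 3, 5, 5), (5, 6, 5, 6, 4, 3, 3))

Compute c_i = Σ_j M_{ij} v_j with v = (78, -31, -118, -64, -37, -26, -45):
  c_1 = 0·78 + (0)·(-31) + (0)·(-118) + (0)·(-64) + (-1)·(-37) + (0)·(-26) + (0)·(-45) = 37
  c_2 = 1·78 + (1)·(-31) + (0)·(-118) + (0)·(-64) + (0)·(-37) + (0)·(-26) + (0)·(-45) = 47
  c_3 = 2·78 + (0)·(-31) + (1)·(-118) + (0)·(-64) + (0)·(-37) + (0)·(-26) + (0)·(-45) = 38
  c_4 = 0·78 + (0)·(-31) + (0)·(-118) + (0)·(-64) + (0)·(-37) + (0)·(-26) + (-1)·(-45) = 45
  c_5 = 0·78 + (-1)·(-31) + (0)·(-118) + (0)·(-64) + (0)·(-37) + (0)·(-26) + (0)·(-45) = 31
  c_6 = 0·78 + (0)·(-31) + (0)·(-118) + (1)·(-64) + (0)·(-37) + (0)·(-26) + (-2)·(-45) = 26
  c_7 = 0·78 + (0)·(-31) + (0)·(-118) + (2)·(-64) + (0)·(-37) + (1)·(-26) + (-4)·(-45) = 26
Expand coordinatewise in base 7:
  c_1 = 37 = 2·7^0 + 5·7^1
  c_2 = 47 = 5·7^0 + 6·7^1
  c_3 = 38 = 3·7^0 + 5·7^1
  c_4 = 45 = 3·7^0 + 6·7^1
  c_5 = 31 = 3·7^0 + 4·7^1
  c_6 = 26 = 5·7^0 + 3·7^1
  c_7 = 26 = 5·7^0 + 3·7^1
Factor λ_0 = (2, 5, 3, 3, 3, 5, 5)
Factor λ_1 = (5, 6, 5, 6, 4, 3, 3)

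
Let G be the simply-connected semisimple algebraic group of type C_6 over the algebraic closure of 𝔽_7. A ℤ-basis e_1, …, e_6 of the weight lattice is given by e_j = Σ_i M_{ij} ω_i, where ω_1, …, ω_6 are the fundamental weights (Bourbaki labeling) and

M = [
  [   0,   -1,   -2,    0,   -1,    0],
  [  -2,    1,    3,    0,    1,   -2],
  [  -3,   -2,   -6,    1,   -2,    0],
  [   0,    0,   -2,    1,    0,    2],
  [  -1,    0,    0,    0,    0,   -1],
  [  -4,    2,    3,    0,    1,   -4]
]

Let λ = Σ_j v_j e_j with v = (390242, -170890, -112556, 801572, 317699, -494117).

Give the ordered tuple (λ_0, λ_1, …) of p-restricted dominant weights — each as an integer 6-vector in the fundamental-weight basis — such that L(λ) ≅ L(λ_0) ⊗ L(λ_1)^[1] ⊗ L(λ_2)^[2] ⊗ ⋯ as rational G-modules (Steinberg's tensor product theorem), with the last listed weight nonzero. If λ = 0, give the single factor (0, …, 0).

((1, 0, 6, 6, 2, 5), (0, 5, 2, 4, 6, 6), (2, 1, 4, 0, 5, 4), (4, 0, 1, 0, 1, 2), (4, 0, 5, 2, 1, 1), (4, 1, 0, 2, 6, 3))

Change of basis e → ω: c = M·v where v = (390242, -170890, -112556, 801572, 317699, -494117):
  c_1 = 0·390242 + (-1)·(-170890) + (-2)·(-112556) + 0·801572 + (-1)·(317699) + (0)·(-494117) = 78303
  c_2 = (-2)·(390242) + (1)·(-170890) + (3)·(-112556) + 0·801572 + 1·317699 + (-2)·(-494117) = 16891
  c_3 = (-3)·(390242) + (-2)·(-170890) + (-6)·(-112556) + 1·801572 + (-2)·(317699) + (0)·(-494117) = 12564
  c_4 = 0·390242 + (0)·(-170890) + (-2)·(-112556) + 1·801572 + 0·317699 + (2)·(-494117) = 38450
  c_5 = (-1)·(390242) + (0)·(-170890) + (0)·(-112556) + 0·801572 + 0·317699 + (-1)·(-494117) = 103875
  c_6 = (-4)·(390242) + (2)·(-170890) + (3)·(-112556) + 0·801572 + 1·317699 + (-4)·(-494117) = 53751
Base-7 expansion of each c_i:
  c_1 = 78303 = 1·7^0 + 0·7^1 + 2·7^2 + 4·7^3 + 4·7^4 + 4·7^5
  c_2 = 16891 = 0·7^0 + 5·7^1 + 1·7^2 + 0·7^3 + 0·7^4 + 1·7^5
  c_3 = 12564 = 6·7^0 + 2·7^1 + 4·7^2 + 1·7^3 + 5·7^4
  c_4 = 38450 = 6·7^0 + 4·7^1 + 0·7^2 + 0·7^3 + 2·7^4 + 2·7^5
  c_5 = 103875 = 2·7^0 + 6·7^1 + 5·7^2 + 1·7^3 + 1·7^4 + 6·7^5
  c_6 = 53751 = 5·7^0 + 6·7^1 + 4·7^2 + 2·7^3 + 1·7^4 + 3·7^5
p-restricted factor λ_0 = (1, 0, 6, 6, 2, 5)
p-restricted factor λ_1 = (0, 5, 2, 4, 6, 6)
p-restricted factor λ_2 = (2, 1, 4, 0, 5, 4)
p-restricted factor λ_3 = (4, 0, 1, 0, 1, 2)
p-restricted factor λ_4 = (4, 0, 5, 2, 1, 1)
p-restricted factor λ_5 = (4, 1, 0, 2, 6, 3)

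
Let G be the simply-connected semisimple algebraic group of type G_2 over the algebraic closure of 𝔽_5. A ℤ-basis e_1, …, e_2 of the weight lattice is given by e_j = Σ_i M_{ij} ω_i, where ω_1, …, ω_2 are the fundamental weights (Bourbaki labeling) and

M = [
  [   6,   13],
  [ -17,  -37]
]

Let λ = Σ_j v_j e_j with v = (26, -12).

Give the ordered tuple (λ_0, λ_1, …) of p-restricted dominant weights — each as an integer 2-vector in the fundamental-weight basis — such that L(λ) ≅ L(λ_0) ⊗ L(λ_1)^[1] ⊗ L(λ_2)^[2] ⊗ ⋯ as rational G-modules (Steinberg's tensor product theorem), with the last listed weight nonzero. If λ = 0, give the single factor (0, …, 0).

In the fundamental-weight basis, λ has coordinates c = M·v (v = (26, -12)):
  c_1 = 6*26 + 13*-12 = 0
  c_2 = -17*26 + -37*-12 = 2
Writing each c_i in base p = 5:
  c_1 = 0
  c_2 = 2 = 2·5^0
λ_0 = (0, 2)

((0, 2),)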